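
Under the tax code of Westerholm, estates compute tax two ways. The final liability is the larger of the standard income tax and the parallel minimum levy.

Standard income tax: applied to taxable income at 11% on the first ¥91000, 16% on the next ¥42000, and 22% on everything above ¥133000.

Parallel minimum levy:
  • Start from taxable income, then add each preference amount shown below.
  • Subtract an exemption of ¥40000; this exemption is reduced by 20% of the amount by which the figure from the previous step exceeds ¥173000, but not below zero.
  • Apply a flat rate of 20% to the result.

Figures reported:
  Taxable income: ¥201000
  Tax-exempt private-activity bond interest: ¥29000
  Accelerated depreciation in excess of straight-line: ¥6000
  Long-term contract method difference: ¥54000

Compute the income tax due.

Parallel minimum levy:
  Adjusted income: ¥201000 + ¥29000 + ¥6000 + ¥54000 = ¥290000
  Exemption: ¥40000 − 20% × (¥290000 − ¥173000) = ¥40000 − ¥23400 = ¥16600
  Base: ¥290000 − ¥16600 = ¥273400
  ¥273400 × 20% = ¥54680

Standard income tax:
  ¥91000 × 11% = ¥10010
  ¥42000 × 16% = ¥6720
  ¥68000 × 22% = ¥14960
  → ¥31690

¥54680 > ¥31690, so the parallel minimum levy is the binding amount.

¥54680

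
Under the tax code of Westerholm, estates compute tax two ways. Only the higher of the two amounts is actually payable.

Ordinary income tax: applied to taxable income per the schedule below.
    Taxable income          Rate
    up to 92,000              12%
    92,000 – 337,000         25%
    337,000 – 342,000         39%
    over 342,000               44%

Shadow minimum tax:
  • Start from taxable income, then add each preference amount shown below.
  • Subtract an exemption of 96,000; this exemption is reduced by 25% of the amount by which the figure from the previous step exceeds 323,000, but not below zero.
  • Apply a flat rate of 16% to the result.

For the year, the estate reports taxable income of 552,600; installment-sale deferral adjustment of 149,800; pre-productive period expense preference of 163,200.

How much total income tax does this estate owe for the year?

Shadow minimum tax:
  Adjusted income: 552,600 + 149,800 + 163,200 = 865,600
  Exemption: 25% × (865,600 − 323,000) = 135,650 ≥ 96,000, so the exemption is fully phased out
  Base: 865,600 − 0 = 865,600
  865,600 × 16% = 138,496

Ordinary income tax:
  92,000 × 12% = 11,040
  245,000 × 25% = 61,250
  5,000 × 39% = 1,950
  210,600 × 44% = 92,664
  → 166,904

166,904 > 138,496, so the ordinary income tax governs.

166,904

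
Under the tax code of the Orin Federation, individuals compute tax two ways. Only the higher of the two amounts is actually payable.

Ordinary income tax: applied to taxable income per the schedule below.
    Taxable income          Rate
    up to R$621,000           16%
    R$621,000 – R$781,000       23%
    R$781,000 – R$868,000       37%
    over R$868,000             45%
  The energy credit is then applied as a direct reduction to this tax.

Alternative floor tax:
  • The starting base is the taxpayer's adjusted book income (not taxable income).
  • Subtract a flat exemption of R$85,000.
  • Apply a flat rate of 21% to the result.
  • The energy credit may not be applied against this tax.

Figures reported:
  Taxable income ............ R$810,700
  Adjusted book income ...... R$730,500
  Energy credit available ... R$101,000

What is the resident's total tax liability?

R$135,555

Alternative floor tax:
  Base (adjusted book income): R$730,500
  Less exemption R$85,000 → base R$645,500
  R$645,500 × 21% = R$135,555

Ordinary income tax:
  R$621,000 × 16% = R$99,360
  R$160,000 × 23% = R$36,800
  R$29,700 × 37% = R$10,989
  → R$147,149
  Less energy credit R$101,000 → R$46,149

R$135,555 > R$46,149, so the alternative floor tax is the binding amount.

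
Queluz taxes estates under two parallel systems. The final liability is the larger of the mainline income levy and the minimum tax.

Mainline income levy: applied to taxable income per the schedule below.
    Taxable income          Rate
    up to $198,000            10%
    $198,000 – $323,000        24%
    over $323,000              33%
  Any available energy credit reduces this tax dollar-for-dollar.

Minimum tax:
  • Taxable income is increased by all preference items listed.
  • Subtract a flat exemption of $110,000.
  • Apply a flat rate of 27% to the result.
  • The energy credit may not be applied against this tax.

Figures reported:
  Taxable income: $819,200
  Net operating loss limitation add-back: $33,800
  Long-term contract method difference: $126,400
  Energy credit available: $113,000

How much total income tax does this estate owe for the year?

$234,738

Minimum tax:
  Adjusted income: $819,200 + $33,800 + $126,400 = $979,400
  Less exemption $110,000 → base $869,400
  $869,400 × 27% = $234,738

Mainline income levy:
  $198,000 × 10% = $19,800
  $125,000 × 24% = $30,000
  $496,200 × 33% = $163,746
  → $213,546
  Less energy credit $113,000 → $100,546

$234,738 > $100,546, so the minimum tax is the binding amount.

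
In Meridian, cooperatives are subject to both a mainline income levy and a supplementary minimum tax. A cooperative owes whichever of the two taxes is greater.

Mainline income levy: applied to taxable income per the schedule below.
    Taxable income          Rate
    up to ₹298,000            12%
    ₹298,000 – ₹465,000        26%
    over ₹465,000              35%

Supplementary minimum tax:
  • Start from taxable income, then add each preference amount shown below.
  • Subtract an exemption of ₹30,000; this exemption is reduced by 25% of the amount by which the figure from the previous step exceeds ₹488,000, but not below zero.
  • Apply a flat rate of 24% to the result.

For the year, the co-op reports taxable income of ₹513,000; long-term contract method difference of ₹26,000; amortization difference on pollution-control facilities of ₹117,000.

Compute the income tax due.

Mainline income levy:
  ₹298,000 × 12% = ₹35,760
  ₹167,000 × 26% = ₹43,420
  ₹48,000 × 35% = ₹16,800
  → ₹95,980

Supplementary minimum tax:
  Adjusted income: ₹513,000 + ₹26,000 + ₹117,000 = ₹656,000
  Exemption: 25% × (₹656,000 − ₹488,000) = ₹42,000 ≥ ₹30,000, so the exemption is fully phased out
  Base: ₹656,000 − ₹0 = ₹656,000
  ₹656,000 × 24% = ₹157,440

₹157,440 > ₹95,980, so the supplementary minimum tax is the binding amount.

₹157,440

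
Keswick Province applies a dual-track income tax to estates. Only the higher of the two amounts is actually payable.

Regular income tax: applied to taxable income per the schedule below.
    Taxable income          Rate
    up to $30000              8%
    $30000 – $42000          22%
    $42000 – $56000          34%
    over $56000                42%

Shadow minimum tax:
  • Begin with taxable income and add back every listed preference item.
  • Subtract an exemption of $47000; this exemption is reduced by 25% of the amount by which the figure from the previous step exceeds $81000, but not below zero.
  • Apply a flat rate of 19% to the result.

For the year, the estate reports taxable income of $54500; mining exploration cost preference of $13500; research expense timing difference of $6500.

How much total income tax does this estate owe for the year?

Shadow minimum tax:
  Adjusted income: $54500 + $13500 + $6500 = $74500
  Exemption: $74500 ≤ $81000, so full $47000 applies
  Base: $74500 − $47000 = $27500
  $27500 × 19% = $5225

Regular income tax:
  $30000 × 8% = $2400
  $12000 × 22% = $2640
  $12500 × 34% = $4250
  → $9290

$9290 > $5225, so the regular income tax governs.

$9290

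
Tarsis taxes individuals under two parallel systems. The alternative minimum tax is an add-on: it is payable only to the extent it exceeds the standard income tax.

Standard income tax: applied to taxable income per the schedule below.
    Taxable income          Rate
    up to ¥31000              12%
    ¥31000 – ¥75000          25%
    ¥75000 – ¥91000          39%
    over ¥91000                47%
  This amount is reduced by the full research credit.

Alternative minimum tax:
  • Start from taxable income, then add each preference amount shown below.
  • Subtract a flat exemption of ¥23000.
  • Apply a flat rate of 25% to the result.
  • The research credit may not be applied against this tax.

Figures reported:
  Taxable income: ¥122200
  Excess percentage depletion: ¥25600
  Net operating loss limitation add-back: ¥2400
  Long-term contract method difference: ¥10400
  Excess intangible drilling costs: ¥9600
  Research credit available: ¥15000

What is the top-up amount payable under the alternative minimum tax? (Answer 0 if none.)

Standard income tax:
  ¥31000 × 12% = ¥3720
  ¥44000 × 25% = ¥11000
  ¥16000 × 39% = ¥6240
  ¥31200 × 47% = ¥14664
  → ¥35624
  Less research credit ¥15000 → ¥20624

Alternative minimum tax:
  Adjusted income: ¥122200 + ¥25600 + ¥2400 + ¥10400 + ¥9600 = ¥170200
  Less exemption ¥23000 → base ¥147200
  ¥147200 × 25% = ¥36800

Excess of alternative minimum tax over standard income tax: ¥36800 − ¥20624 = ¥16176.

¥16176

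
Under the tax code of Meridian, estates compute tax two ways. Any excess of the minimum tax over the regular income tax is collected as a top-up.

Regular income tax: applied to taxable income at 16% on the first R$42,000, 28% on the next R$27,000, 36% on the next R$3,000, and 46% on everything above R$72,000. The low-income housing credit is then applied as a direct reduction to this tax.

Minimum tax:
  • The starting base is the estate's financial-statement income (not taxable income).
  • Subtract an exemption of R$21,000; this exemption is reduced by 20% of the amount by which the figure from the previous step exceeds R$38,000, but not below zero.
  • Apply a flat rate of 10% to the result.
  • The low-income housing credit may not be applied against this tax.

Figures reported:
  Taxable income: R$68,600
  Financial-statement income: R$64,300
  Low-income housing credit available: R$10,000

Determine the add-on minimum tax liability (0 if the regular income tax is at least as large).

R$688

Minimum tax:
  Base (financial-statement income): R$64,300
  Exemption: R$21,000 − 20% × (R$64,300 − R$38,000) = R$21,000 − R$5,260 = R$15,740
  Base: R$64,300 − R$15,740 = R$48,560
  R$48,560 × 10% = R$4,856

Regular income tax:
  R$42,000 × 16% = R$6,720
  R$26,600 × 28% = R$7,448
  → R$14,168
  Less low-income housing credit R$10,000 → R$4,168

Excess of minimum tax over regular income tax: R$4,856 − R$4,168 = R$688.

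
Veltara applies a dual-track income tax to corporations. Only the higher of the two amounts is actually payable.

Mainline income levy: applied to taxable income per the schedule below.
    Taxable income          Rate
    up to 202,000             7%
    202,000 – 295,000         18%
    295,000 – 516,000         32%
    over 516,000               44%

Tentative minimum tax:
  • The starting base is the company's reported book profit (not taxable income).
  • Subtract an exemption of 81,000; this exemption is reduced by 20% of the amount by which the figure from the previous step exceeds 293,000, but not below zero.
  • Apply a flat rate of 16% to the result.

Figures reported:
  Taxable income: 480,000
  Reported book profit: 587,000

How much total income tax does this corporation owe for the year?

90,368

Mainline income levy:
  202,000 × 7% = 14,140
  93,000 × 18% = 16,740
  185,000 × 32% = 59,200
  → 90,080

Tentative minimum tax:
  Base (reported book profit): 587,000
  Exemption: 81,000 − 20% × (587,000 − 293,000) = 81,000 − 58,800 = 22,200
  Base: 587,000 − 22,200 = 564,800
  564,800 × 16% = 90,368

90,368 > 90,080, so the tentative minimum tax is the binding amount.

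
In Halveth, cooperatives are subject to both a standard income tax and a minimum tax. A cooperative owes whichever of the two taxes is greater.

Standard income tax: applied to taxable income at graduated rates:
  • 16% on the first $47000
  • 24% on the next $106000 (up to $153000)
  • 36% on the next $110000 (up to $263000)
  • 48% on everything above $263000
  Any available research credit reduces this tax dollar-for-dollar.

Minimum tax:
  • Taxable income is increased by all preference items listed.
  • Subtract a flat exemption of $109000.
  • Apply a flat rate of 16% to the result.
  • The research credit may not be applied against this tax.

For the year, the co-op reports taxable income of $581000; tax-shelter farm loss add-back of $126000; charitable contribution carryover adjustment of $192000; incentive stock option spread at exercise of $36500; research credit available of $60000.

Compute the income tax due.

$165200

Standard income tax:
  $47000 × 16% = $7520
  $106000 × 24% = $25440
  $110000 × 36% = $39600
  $318000 × 48% = $152640
  → $225200
  Less research credit $60000 → $165200

Minimum tax:
  Adjusted income: $581000 + $126000 + $192000 + $36500 = $935500
  Less exemption $109000 → base $826500
  $826500 × 16% = $132240

$165200 > $132240, so the standard income tax governs.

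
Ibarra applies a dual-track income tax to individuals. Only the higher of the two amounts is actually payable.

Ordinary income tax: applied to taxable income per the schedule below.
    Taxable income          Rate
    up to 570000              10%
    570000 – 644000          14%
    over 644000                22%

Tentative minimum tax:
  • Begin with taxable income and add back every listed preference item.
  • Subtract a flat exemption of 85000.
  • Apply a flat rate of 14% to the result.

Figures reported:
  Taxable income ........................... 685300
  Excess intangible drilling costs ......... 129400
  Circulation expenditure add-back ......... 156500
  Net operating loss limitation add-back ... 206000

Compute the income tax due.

152908

Ordinary income tax:
  570000 × 10% = 57000
  74000 × 14% = 10360
  41300 × 22% = 9086
  → 76446

Tentative minimum tax:
  Adjusted income: 685300 + 129400 + 156500 + 206000 = 1177200
  Less exemption 85000 → base 1092200
  1092200 × 14% = 152908

152908 > 76446, so the tentative minimum tax is the binding amount.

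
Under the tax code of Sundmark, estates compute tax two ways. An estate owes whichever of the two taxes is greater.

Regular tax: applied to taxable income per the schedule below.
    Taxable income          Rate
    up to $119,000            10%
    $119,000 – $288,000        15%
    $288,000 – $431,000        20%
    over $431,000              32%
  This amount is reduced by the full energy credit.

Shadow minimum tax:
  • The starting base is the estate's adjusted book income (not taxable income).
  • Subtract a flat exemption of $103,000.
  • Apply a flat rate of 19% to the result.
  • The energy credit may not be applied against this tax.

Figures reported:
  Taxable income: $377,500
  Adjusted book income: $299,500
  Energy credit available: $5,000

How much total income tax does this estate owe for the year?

Regular tax:
  $119,000 × 10% = $11,900
  $169,000 × 15% = $25,350
  $89,500 × 20% = $17,900
  → $55,150
  Less energy credit $5,000 → $50,150

Shadow minimum tax:
  Base (adjusted book income): $299,500
  Less exemption $103,000 → base $196,500
  $196,500 × 19% = $37,335

$50,150 > $37,335, so the regular tax governs.

$50,150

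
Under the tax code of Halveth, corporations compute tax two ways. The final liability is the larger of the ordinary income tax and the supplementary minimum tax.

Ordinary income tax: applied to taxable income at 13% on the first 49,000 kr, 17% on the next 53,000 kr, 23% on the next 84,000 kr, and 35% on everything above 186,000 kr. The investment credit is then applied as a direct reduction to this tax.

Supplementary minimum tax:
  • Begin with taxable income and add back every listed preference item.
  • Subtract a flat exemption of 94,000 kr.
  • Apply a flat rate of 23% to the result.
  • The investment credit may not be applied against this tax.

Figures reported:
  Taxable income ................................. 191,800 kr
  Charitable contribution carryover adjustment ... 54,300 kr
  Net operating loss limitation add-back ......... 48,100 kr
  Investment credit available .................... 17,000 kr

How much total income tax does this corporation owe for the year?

46,046 kr

Supplementary minimum tax:
  Adjusted income: 191,800 kr + 54,300 kr + 48,100 kr = 294,200 kr
  Less exemption 94,000 kr → base 200,200 kr
  200,200 kr × 23% = 46,046 kr

Ordinary income tax:
  49,000 kr × 13% = 6,370 kr
  53,000 kr × 17% = 9,010 kr
  84,000 kr × 23% = 19,320 kr
  5,800 kr × 35% = 2,030 kr
  → 36,730 kr
  Less investment credit 17,000 kr → 19,730 kr

46,046 kr > 19,730 kr, so the supplementary minimum tax is the binding amount.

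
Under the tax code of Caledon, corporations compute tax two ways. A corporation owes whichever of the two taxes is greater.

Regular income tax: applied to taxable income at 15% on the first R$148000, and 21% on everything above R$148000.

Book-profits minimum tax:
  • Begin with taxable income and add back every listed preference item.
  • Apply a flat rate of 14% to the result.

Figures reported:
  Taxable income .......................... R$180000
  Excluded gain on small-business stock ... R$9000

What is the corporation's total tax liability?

R$28920

Book-profits minimum tax:
  Adjusted income: R$180000 + R$9000 = R$189000
  R$189000 × 14% = R$26460

Regular income tax:
  R$148000 × 15% = R$22200
  R$32000 × 21% = R$6720
  → R$28920

R$28920 > R$26460, so the regular income tax governs.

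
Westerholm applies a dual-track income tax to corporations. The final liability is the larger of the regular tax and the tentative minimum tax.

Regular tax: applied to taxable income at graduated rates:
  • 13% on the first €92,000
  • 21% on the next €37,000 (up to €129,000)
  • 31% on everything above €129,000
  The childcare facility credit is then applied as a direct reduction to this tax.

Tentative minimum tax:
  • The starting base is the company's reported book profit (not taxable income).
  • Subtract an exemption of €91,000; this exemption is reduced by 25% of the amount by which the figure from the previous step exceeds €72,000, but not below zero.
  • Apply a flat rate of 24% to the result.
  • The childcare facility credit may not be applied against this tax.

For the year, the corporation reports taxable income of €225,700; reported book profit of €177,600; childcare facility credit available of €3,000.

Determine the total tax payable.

Tentative minimum tax:
  Base (reported book profit): €177,600
  Exemption: €91,000 − 25% × (€177,600 − €72,000) = €91,000 − €26,400 = €64,600
  Base: €177,600 − €64,600 = €113,000
  €113,000 × 24% = €27,120

Regular tax:
  €92,000 × 13% = €11,960
  €37,000 × 21% = €7,770
  €96,700 × 31% = €29,977
  → €49,707
  Less childcare facility credit €3,000 → €46,707

€46,707 > €27,120, so the regular tax governs.

€46,707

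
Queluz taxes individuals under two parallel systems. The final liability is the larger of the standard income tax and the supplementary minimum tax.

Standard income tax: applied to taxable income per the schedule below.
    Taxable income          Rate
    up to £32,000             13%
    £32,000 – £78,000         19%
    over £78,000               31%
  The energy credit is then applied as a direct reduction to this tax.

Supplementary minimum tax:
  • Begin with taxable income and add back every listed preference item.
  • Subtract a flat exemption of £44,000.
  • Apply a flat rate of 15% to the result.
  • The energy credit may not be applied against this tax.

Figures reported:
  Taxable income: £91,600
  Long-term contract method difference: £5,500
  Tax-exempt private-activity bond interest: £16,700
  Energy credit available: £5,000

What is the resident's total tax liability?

£12,116

Standard income tax:
  £32,000 × 13% = £4,160
  £46,000 × 19% = £8,740
  £13,600 × 31% = £4,216
  → £17,116
  Less energy credit £5,000 → £12,116

Supplementary minimum tax:
  Adjusted income: £91,600 + £5,500 + £16,700 = £113,800
  Less exemption £44,000 → base £69,800
  £69,800 × 15% = £10,470

£12,116 > £10,470, so the standard income tax governs.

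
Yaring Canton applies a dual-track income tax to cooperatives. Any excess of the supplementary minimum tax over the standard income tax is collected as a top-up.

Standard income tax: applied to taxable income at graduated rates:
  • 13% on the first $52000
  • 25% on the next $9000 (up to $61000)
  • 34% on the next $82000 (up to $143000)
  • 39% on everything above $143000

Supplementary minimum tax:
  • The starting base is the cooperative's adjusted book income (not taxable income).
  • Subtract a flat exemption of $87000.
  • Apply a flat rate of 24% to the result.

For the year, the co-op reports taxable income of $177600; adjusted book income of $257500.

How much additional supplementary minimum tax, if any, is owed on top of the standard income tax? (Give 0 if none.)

$0

Standard income tax:
  $52000 × 13% = $6760
  $9000 × 25% = $2250
  $82000 × 34% = $27880
  $34600 × 39% = $13494
  → $50384

Supplementary minimum tax:
  Base (adjusted book income): $257500
  Less exemption $87000 → base $170500
  $170500 × 24% = $40920

$40920 ≤ $50384, so no add-on is due.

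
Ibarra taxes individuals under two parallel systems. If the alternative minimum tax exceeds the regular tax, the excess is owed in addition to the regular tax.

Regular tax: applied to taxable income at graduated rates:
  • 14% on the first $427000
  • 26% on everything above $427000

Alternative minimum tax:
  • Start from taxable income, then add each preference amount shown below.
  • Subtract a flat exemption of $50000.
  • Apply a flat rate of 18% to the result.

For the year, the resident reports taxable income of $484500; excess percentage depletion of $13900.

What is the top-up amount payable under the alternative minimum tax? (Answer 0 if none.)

Regular tax:
  $427000 × 14% = $59780
  $57500 × 26% = $14950
  → $74730

Alternative minimum tax:
  Adjusted income: $484500 + $13900 = $498400
  Less exemption $50000 → base $448400
  $448400 × 18% = $80712

Excess of alternative minimum tax over regular tax: $80712 − $74730 = $5982.

$5982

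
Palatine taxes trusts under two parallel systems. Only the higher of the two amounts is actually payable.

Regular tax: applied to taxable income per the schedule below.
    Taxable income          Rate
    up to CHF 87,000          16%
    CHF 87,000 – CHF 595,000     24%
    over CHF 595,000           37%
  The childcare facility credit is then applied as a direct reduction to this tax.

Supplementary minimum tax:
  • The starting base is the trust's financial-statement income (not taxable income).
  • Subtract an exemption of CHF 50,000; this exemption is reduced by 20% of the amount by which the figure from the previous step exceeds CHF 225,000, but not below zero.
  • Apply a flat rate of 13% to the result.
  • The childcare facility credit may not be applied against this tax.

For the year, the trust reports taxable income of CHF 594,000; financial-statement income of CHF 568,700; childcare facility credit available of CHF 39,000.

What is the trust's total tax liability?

CHF 96,600

Supplementary minimum tax:
  Base (financial-statement income): CHF 568,700
  Exemption: 20% × (CHF 568,700 − CHF 225,000) = CHF 68,740 ≥ CHF 50,000, so the exemption is fully phased out
  Base: CHF 568,700 − CHF 0 = CHF 568,700
  CHF 568,700 × 13% = CHF 73,931

Regular tax:
  CHF 87,000 × 16% = CHF 13,920
  CHF 507,000 × 24% = CHF 121,680
  → CHF 135,600
  Less childcare facility credit CHF 39,000 → CHF 96,600

CHF 96,600 > CHF 73,931, so the regular tax governs.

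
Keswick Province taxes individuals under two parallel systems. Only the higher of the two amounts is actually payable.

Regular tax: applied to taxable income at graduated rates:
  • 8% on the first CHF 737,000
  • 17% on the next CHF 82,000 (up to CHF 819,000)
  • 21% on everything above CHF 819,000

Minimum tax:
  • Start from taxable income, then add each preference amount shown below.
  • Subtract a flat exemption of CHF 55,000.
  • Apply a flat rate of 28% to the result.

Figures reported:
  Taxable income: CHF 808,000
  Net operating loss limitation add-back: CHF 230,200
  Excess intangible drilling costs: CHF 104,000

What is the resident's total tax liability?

Regular tax:
  CHF 737,000 × 8% = CHF 58,960
  CHF 71,000 × 17% = CHF 12,070
  → CHF 71,030

Minimum tax:
  Adjusted income: CHF 808,000 + CHF 230,200 + CHF 104,000 = CHF 1,142,200
  Less exemption CHF 55,000 → base CHF 1,087,200
  CHF 1,087,200 × 28% = CHF 304,416

CHF 304,416 > CHF 71,030, so the minimum tax is the binding amount.

CHF 304,416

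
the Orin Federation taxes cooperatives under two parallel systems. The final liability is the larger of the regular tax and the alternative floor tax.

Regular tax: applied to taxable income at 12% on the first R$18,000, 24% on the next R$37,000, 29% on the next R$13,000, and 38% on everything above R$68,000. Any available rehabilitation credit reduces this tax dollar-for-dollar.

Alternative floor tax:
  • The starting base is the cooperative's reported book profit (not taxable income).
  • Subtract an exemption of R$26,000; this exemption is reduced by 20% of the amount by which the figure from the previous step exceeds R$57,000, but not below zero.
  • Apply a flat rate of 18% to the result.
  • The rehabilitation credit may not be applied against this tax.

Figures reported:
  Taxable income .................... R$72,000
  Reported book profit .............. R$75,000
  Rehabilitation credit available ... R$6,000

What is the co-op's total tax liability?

Alternative floor tax:
  Base (reported book profit): R$75,000
  Exemption: R$26,000 − 20% × (R$75,000 − R$57,000) = R$26,000 − R$3,600 = R$22,400
  Base: R$75,000 − R$22,400 = R$52,600
  R$52,600 × 18% = R$9,468

Regular tax:
  R$18,000 × 12% = R$2,160
  R$37,000 × 24% = R$8,880
  R$13,000 × 29% = R$3,770
  R$4,000 × 38% = R$1,520
  → R$16,330
  Less rehabilitation credit R$6,000 → R$10,330

R$10,330 > R$9,468, so the regular tax governs.

R$10,330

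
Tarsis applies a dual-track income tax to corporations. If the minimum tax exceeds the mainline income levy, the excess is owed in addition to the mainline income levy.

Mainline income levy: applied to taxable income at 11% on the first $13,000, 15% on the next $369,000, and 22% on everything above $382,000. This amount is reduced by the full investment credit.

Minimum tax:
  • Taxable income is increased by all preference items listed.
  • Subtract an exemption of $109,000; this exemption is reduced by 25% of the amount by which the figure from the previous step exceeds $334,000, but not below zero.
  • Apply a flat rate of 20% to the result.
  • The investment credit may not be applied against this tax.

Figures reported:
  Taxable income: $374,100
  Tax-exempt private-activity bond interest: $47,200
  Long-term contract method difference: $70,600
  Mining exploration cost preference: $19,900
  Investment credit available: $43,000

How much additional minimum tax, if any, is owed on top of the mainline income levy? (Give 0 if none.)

$76,855

Minimum tax:
  Adjusted income: $374,100 + $47,200 + $70,600 + $19,900 = $511,800
  Exemption: $109,000 − 25% × ($511,800 − $334,000) = $109,000 − $44,450 = $64,550
  Base: $511,800 − $64,550 = $447,250
  $447,250 × 20% = $89,450

Mainline income levy:
  $13,000 × 11% = $1,430
  $361,100 × 15% = $54,165
  → $55,595
  Less investment credit $43,000 → $12,595

Excess of minimum tax over mainline income levy: $89,450 − $12,595 = $76,855.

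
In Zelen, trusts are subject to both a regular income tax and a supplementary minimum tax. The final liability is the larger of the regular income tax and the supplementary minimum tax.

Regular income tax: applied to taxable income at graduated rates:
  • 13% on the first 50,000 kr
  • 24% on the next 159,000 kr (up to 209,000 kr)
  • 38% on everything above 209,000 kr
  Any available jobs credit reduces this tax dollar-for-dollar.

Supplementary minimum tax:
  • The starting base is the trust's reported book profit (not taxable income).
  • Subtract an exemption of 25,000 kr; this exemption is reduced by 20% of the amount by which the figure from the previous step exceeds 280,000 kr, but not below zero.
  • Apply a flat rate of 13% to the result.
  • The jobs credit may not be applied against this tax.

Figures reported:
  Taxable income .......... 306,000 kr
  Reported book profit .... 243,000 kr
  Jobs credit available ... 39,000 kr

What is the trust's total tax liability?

42,520 kr

Regular income tax:
  50,000 kr × 13% = 6,500 kr
  159,000 kr × 24% = 38,160 kr
  97,000 kr × 38% = 36,860 kr
  → 81,520 kr
  Less jobs credit 39,000 kr → 42,520 kr

Supplementary minimum tax:
  Base (reported book profit): 243,000 kr
  Exemption: 243,000 kr ≤ 280,000 kr, so full 25,000 kr applies
  Base: 243,000 kr − 25,000 kr = 218,000 kr
  218,000 kr × 13% = 28,340 kr

42,520 kr > 28,340 kr, so the regular income tax governs.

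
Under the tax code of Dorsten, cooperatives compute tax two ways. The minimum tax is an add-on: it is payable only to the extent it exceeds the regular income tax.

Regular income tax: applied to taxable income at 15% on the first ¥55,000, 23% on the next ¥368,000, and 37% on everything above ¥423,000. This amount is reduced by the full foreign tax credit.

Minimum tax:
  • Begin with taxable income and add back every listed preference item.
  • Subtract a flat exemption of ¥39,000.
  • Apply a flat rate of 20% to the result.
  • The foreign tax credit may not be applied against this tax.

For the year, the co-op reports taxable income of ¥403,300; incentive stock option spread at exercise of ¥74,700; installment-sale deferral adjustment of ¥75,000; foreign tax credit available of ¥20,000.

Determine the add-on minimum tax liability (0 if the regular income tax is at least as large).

¥34,441

Minimum tax:
  Adjusted income: ¥403,300 + ¥74,700 + ¥75,000 = ¥553,000
  Less exemption ¥39,000 → base ¥514,000
  ¥514,000 × 20% = ¥102,800

Regular income tax:
  ¥55,000 × 15% = ¥8,250
  ¥348,300 × 23% = ¥80,109
  → ¥88,359
  Less foreign tax credit ¥20,000 → ¥68,359

Excess of minimum tax over regular income tax: ¥102,800 − ¥68,359 = ¥34,441.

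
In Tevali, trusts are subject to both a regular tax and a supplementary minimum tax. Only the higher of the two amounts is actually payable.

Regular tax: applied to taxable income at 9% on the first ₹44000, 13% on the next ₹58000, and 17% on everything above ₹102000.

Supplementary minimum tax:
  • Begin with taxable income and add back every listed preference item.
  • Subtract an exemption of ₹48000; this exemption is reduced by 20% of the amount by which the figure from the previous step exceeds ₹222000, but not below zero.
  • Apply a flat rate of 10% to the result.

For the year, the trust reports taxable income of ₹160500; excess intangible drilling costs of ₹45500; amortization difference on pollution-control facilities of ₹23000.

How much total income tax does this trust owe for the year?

Supplementary minimum tax:
  Adjusted income: ₹160500 + ₹45500 + ₹23000 = ₹229000
  Exemption: ₹48000 − 20% × (₹229000 − ₹222000) = ₹48000 − ₹1400 = ₹46600
  Base: ₹229000 − ₹46600 = ₹182400
  ₹182400 × 10% = ₹18240

Regular tax:
  ₹44000 × 9% = ₹3960
  ₹58000 × 13% = ₹7540
  ₹58500 × 17% = ₹9945
  → ₹21445

₹21445 > ₹18240, so the regular tax governs.

₹21445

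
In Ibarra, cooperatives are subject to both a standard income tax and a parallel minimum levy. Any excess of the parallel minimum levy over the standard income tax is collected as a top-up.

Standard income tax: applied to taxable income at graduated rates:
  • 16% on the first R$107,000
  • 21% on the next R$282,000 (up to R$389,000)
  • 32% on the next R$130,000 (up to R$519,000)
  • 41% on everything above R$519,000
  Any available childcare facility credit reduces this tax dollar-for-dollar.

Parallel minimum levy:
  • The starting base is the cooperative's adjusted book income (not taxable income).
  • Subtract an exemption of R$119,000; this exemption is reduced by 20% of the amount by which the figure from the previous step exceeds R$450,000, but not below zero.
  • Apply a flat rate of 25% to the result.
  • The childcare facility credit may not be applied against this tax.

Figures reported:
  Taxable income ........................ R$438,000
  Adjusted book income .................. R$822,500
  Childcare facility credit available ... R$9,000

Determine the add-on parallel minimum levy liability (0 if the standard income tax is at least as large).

Parallel minimum levy:
  Base (adjusted book income): R$822,500
  Exemption: R$119,000 − 20% × (R$822,500 − R$450,000) = R$119,000 − R$74,500 = R$44,500
  Base: R$822,500 − R$44,500 = R$778,000
  R$778,000 × 25% = R$194,500

Standard income tax:
  R$107,000 × 16% = R$17,120
  R$282,000 × 21% = R$59,220
  R$49,000 × 32% = R$15,680
  → R$92,020
  Less childcare facility credit R$9,000 → R$83,020

Excess of parallel minimum levy over standard income tax: R$194,500 − R$83,020 = R$111,480.

R$111,480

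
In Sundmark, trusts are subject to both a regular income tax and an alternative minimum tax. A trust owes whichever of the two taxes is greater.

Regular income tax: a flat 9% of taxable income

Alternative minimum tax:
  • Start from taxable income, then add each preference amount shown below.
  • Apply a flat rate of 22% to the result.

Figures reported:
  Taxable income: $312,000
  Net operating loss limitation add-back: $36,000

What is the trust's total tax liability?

$76,560

Regular income tax:
  $312,000 × 9% = $28,080

Alternative minimum tax:
  Adjusted income: $312,000 + $36,000 = $348,000
  $348,000 × 22% = $76,560

$76,560 > $28,080, so the alternative minimum tax is the binding amount.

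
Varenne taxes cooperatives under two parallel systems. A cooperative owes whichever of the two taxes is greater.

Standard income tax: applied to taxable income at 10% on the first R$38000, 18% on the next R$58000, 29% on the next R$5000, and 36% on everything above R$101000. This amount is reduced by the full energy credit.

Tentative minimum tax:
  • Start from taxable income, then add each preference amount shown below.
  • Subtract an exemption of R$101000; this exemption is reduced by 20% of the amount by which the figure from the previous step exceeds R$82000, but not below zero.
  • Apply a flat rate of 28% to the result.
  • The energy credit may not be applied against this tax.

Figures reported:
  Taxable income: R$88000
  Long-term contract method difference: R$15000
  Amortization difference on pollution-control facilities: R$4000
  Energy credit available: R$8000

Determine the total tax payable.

Standard income tax:
  R$38000 × 10% = R$3800
  R$50000 × 18% = R$9000
  → R$12800
  Less energy credit R$8000 → R$4800

Tentative minimum tax:
  Adjusted income: R$88000 + R$15000 + R$4000 = R$107000
  Exemption: R$101000 − 20% × (R$107000 − R$82000) = R$101000 − R$5000 = R$96000
  Base: R$107000 − R$96000 = R$11000
  R$11000 × 28% = R$3080

R$4800 > R$3080, so the standard income tax governs.

R$4800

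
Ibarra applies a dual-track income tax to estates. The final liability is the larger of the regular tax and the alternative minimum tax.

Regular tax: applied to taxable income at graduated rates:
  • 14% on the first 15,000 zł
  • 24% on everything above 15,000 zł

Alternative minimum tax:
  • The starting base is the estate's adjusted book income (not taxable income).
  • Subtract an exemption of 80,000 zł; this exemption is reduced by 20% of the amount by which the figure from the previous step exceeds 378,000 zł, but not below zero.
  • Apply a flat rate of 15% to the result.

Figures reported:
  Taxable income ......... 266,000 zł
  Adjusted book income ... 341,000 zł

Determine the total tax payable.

62,340 zł

Alternative minimum tax:
  Base (adjusted book income): 341,000 zł
  Exemption: 341,000 zł ≤ 378,000 zł, so full 80,000 zł applies
  Base: 341,000 zł − 80,000 zł = 261,000 zł
  261,000 zł × 15% = 39,150 zł

Regular tax:
  15,000 zł × 14% = 2,100 zł
  251,000 zł × 24% = 60,240 zł
  → 62,340 zł

62,340 zł > 39,150 zł, so the regular tax governs.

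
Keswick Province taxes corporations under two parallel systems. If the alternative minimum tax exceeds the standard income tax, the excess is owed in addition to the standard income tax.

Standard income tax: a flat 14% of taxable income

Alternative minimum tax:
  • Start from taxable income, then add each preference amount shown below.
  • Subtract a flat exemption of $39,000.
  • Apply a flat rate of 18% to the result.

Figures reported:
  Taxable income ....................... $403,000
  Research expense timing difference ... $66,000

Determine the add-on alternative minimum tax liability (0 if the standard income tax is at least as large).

$20,980

Standard income tax:
  $403,000 × 14% = $56,420

Alternative minimum tax:
  Adjusted income: $403,000 + $66,000 = $469,000
  Less exemption $39,000 → base $430,000
  $430,000 × 18% = $77,400

Excess of alternative minimum tax over standard income tax: $77,400 − $56,420 = $20,980.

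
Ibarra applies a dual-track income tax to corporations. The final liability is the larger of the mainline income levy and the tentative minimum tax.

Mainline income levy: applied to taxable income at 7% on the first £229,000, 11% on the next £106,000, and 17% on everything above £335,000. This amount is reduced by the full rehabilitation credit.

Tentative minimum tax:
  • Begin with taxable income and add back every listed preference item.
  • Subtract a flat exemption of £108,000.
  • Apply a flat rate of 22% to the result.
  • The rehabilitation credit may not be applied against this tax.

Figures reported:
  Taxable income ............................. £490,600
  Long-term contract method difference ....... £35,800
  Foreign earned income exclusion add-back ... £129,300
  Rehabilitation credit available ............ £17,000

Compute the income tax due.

Mainline income levy:
  £229,000 × 7% = £16,030
  £106,000 × 11% = £11,660
  £155,600 × 17% = £26,452
  → £54,142
  Less rehabilitation credit £17,000 → £37,142

Tentative minimum tax:
  Adjusted income: £490,600 + £35,800 + £129,300 = £655,700
  Less exemption £108,000 → base £547,700
  £547,700 × 22% = £120,494

£120,494 > £37,142, so the tentative minimum tax is the binding amount.

£120,494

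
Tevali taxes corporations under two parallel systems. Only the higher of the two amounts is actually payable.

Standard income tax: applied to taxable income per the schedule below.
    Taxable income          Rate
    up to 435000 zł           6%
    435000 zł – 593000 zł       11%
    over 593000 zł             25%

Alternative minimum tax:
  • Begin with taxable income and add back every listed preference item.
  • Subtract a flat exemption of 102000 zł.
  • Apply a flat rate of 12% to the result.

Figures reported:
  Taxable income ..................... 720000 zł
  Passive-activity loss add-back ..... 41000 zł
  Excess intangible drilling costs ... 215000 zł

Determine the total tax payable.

104880 zł

Standard income tax:
  435000 zł × 6% = 26100 zł
  158000 zł × 11% = 17380 zł
  127000 zł × 25% = 31750 zł
  → 75230 zł

Alternative minimum tax:
  Adjusted income: 720000 zł + 41000 zł + 215000 zł = 976000 zł
  Less exemption 102000 zł → base 874000 zł
  874000 zł × 12% = 104880 zł

104880 zł > 75230 zł, so the alternative minimum tax is the binding amount.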